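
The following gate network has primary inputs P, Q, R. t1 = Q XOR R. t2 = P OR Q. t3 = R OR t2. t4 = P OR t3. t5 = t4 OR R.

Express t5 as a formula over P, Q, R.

t2 = P OR Q
t3 = R OR t2 = R OR (P OR Q)
t4 = P OR t3 = P OR (R OR (P OR Q))
t5 = t4 OR R = (P OR (R OR (P OR Q))) OR R

(P OR (R OR (P OR Q))) OR R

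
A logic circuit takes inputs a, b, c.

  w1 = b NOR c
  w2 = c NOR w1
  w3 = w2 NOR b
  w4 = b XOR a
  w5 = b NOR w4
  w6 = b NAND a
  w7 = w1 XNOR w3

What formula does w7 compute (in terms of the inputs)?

w1 = b NOR c
w2 = c NOR w1 = c NOR (b NOR c)
w3 = w2 NOR b = (c NOR (b NOR c)) NOR b
w7 = w1 XNOR w3 = (b NOR c) XNOR ((c NOR (b NOR c)) NOR b)

(b NOR c) XNOR ((c NOR (b NOR c)) NOR b)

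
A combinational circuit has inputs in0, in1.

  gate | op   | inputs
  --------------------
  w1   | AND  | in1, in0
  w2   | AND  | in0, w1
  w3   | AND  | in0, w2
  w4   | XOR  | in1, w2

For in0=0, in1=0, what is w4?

0

w1 = 0 AND 0 = 0
w2 = 0 AND 0 = 0
w4 = 0 XOR 0 = 0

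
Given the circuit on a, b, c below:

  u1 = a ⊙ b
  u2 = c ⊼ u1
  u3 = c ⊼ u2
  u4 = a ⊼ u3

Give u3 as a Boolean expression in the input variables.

u1 = a ⊙ b
u2 = c ⊼ u1 = c ⊼ (a ⊙ b)
u3 = c ⊼ u2 = c ⊼ (c ⊼ (a ⊙ b))

c ⊼ (c ⊼ (a ⊙ b))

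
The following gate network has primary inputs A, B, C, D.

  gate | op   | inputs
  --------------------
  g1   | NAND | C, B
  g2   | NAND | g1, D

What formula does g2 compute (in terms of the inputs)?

(C NAND B) NAND D

g1 = C NAND B
g2 = g1 NAND D = (C NAND B) NAND D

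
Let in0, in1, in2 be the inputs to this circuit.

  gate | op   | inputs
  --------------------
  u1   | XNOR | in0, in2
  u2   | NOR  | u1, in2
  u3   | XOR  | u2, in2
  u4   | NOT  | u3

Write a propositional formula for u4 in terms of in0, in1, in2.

u1 = in0 XNOR in2
u2 = u1 NOR in2 = (in0 XNOR in2) NOR in2
u3 = u2 XOR in2 = ((in0 XNOR in2) NOR in2) XOR in2
u4 = NOT u3 = NOT (((in0 XNOR in2) NOR in2) XOR in2)

NOT (((in0 XNOR in2) NOR in2) XOR in2)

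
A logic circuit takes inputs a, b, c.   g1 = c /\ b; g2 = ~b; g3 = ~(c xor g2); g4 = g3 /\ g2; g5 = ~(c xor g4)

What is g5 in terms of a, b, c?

~(c xor ((~(c xor ~b)) /\ ~b))

g2 = ~b
g3 = ~(c xor g2) = ~(c xor ~b)
g4 = g3 /\ g2 = (~(c xor ~b)) /\ ~b
g5 = ~(c xor g4) = ~(c xor ((~(c xor ~b)) /\ ~b))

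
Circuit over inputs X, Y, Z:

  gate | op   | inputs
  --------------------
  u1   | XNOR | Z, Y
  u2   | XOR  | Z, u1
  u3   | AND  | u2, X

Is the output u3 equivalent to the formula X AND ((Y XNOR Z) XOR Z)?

Yes

u1 = Z XNOR Y
u2 = Z XOR u1 = Z XOR (Z XNOR Y)
u3 = u2 AND X = (Z XOR (Z XNOR Y)) AND X
At X=0, Y=0, Z=0: circuit gives 0, formula gives 0.
At X=1, Y=0, Z=0: circuit gives 1, formula gives 1.
Agrees on all 8 inputs.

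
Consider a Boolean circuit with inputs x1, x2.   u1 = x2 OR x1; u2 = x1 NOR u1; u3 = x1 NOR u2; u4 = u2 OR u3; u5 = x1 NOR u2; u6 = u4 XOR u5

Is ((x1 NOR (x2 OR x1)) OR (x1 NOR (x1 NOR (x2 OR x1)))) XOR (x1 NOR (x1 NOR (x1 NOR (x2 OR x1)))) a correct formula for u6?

u1 = x2 OR x1
u2 = x1 NOR u1 = x1 NOR (x2 OR x1)
u3 = x1 NOR u2 = x1 NOR (x1 NOR (x2 OR x1))
u4 = u2 OR u3 = (x1 NOR (x2 OR x1)) OR (x1 NOR (x1 NOR (x2 OR x1)))
u5 = x1 NOR u2 = x1 NOR (x1 NOR (x2 OR x1))
u6 = u4 XOR u5 = ((x1 NOR (x2 OR x1)) OR (x1 NOR (x1 NOR (x2 OR x1)))) XOR (x1 NOR (x1 NOR (x2 OR x1)))
At x1=0, x2=0: circuit gives 1, formula gives 0.

No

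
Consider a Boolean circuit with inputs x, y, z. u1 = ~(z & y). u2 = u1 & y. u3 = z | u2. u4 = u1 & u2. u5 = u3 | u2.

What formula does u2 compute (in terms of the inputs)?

u1 = ~(z & y)
u2 = u1 & y = (~(z & y)) & y

(~(z & y)) & y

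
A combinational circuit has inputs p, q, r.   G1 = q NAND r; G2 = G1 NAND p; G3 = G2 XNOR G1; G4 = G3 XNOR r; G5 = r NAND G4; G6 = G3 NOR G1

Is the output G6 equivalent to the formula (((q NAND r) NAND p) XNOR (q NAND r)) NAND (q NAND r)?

G1 = q NAND r
G2 = G1 NAND p = (q NAND r) NAND p
G3 = G2 XNOR G1 = ((q NAND r) NAND p) XNOR (q NAND r)
G6 = G3 NOR G1 = (((q NAND r) NAND p) XNOR (q NAND r)) NOR (q NAND r)
At p=1, q=0, r=0: circuit gives 0, formula gives 1.

No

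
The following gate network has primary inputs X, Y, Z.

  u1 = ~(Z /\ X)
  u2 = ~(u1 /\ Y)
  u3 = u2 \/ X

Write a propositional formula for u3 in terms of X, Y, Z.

(~((~(Z /\ X)) /\ Y)) \/ X

u1 = ~(Z /\ X)
u2 = ~(u1 /\ Y) = ~((~(Z /\ X)) /\ Y)
u3 = u2 \/ X = (~((~(Z /\ X)) /\ Y)) \/ X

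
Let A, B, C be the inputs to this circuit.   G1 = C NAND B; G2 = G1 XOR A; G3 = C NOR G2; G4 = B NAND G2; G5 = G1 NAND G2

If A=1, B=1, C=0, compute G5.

G1 = 0 NAND 1 = 1
G2 = 1 XOR 1 = 0
G5 = 1 NAND 0 = 1

1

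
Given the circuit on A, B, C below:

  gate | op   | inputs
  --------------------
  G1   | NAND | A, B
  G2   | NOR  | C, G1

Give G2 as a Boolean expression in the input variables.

G1 = A NAND B
G2 = C NOR G1 = C NOR (A NAND B)

C NOR (A NAND B)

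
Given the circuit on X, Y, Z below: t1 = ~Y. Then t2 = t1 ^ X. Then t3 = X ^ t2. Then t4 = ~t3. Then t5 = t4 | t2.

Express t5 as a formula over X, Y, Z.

t1 = ~Y
t2 = t1 ^ X = ~Y ^ X
t3 = X ^ t2 = X ^ (~Y ^ X)
t4 = ~t3 = ~(X ^ (~Y ^ X))
t5 = t4 | t2 = ~(X ^ (~Y ^ X)) | (~Y ^ X)

~(X ^ (~Y ^ X)) | (~Y ^ X)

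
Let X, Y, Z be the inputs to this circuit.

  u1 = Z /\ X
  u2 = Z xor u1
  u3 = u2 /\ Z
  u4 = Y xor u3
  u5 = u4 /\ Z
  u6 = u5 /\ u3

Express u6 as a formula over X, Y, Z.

((Y xor ((Z xor (Z /\ X)) /\ Z)) /\ Z) /\ ((Z xor (Z /\ X)) /\ Z)

u1 = Z /\ X
u2 = Z xor u1 = Z xor (Z /\ X)
u3 = u2 /\ Z = (Z xor (Z /\ X)) /\ Z
u4 = Y xor u3 = Y xor ((Z xor (Z /\ X)) /\ Z)
u5 = u4 /\ Z = (Y xor ((Z xor (Z /\ X)) /\ Z)) /\ Z
u6 = u5 /\ u3 = ((Y xor ((Z xor (Z /\ X)) /\ Z)) /\ Z) /\ ((Z xor (Z /\ X)) /\ Z)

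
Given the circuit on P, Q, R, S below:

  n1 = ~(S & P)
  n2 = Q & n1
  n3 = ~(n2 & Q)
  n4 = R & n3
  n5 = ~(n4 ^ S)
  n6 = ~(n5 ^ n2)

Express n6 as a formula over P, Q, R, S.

n1 = ~(S & P)
n2 = Q & n1 = Q & (~(S & P))
n3 = ~(n2 & Q) = ~((Q & (~(S & P))) & Q)
n4 = R & n3 = R & (~((Q & (~(S & P))) & Q))
n5 = ~(n4 ^ S) = ~((R & (~((Q & (~(S & P))) & Q))) ^ S)
n6 = ~(n5 ^ n2) = ~((~((R & (~((Q & (~(S & P))) & Q))) ^ S)) ^ (Q & (~(S & P))))

~((~((R & (~((Q & (~(S & P))) & Q))) ^ S)) ^ (Q & (~(S & P))))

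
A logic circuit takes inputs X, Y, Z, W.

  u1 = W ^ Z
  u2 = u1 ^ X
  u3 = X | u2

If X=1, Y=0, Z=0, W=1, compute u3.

u1 = 1 ^ 0 = 1
u2 = 1 ^ 1 = 0
u3 = 1 | 0 = 1

1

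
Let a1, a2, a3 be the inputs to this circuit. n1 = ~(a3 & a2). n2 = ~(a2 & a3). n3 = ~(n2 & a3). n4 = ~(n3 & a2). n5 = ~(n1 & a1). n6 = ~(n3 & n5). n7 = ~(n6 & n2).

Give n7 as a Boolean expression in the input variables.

n1 = ~(a3 & a2)
n2 = ~(a2 & a3)
n3 = ~(n2 & a3) = ~((~(a2 & a3)) & a3)
n5 = ~(n1 & a1) = ~((~(a3 & a2)) & a1)
n6 = ~(n3 & n5) = ~((~((~(a2 & a3)) & a3)) & (~((~(a3 & a2)) & a1)))
n7 = ~(n6 & n2) = ~((~((~((~(a2 & a3)) & a3)) & (~((~(a3 & a2)) & a1)))) & (~(a2 & a3)))

~((~((~((~(a2 & a3)) & a3)) & (~((~(a3 & a2)) & a1)))) & (~(a2 & a3)))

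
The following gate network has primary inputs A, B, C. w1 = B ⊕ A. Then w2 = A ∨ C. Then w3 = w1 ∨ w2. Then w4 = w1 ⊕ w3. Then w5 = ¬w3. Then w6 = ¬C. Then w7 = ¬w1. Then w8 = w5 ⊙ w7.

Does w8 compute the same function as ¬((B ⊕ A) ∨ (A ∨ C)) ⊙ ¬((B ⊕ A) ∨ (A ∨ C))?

No

w1 = B ⊕ A
w2 = A ∨ C
w3 = w1 ∨ w2 = (B ⊕ A) ∨ (A ∨ C)
w5 = ¬w3 = ¬((B ⊕ A) ∨ (A ∨ C))
w7 = ¬w1 = ¬(B ⊕ A)
w8 = w5 ⊙ w7 = ¬((B ⊕ A) ∨ (A ∨ C)) ⊙ ¬(B ⊕ A)
At A=0, B=0, C=1: circuit gives 0, formula gives 1.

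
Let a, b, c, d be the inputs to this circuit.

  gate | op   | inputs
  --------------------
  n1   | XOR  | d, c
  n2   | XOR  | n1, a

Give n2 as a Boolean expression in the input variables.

n1 = d XOR c
n2 = n1 XOR a = (d XOR c) XOR a

(d XOR c) XOR a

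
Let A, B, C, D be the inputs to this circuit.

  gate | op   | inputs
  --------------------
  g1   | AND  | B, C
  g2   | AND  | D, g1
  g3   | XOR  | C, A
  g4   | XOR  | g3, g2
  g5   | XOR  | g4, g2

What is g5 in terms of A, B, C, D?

((C XOR A) XOR (D AND (B AND C))) XOR (D AND (B AND C))

g1 = B AND C
g2 = D AND g1 = D AND (B AND C)
g3 = C XOR A
g4 = g3 XOR g2 = (C XOR A) XOR (D AND (B AND C))
g5 = g4 XOR g2 = ((C XOR A) XOR (D AND (B AND C))) XOR (D AND (B AND C))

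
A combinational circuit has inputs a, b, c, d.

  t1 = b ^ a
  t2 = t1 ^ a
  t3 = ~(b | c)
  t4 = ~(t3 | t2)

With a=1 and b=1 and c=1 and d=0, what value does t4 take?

t1 = 1 ^ 1 = 0
t2 = 0 ^ 1 = 1
t3 = ~(1 | 1) = 0
t4 = ~(0 | 1) = 0

0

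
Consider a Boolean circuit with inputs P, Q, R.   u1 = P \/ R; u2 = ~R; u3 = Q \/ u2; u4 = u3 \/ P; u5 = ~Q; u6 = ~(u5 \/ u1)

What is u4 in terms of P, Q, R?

(Q \/ ~R) \/ P

u2 = ~R
u3 = Q \/ u2 = Q \/ ~R
u4 = u3 \/ P = (Q \/ ~R) \/ P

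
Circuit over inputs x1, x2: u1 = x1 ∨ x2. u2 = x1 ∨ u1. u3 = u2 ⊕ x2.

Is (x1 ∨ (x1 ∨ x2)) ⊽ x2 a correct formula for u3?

u1 = x1 ∨ x2
u2 = x1 ∨ u1 = x1 ∨ (x1 ∨ x2)
u3 = u2 ⊕ x2 = (x1 ∨ (x1 ∨ x2)) ⊕ x2
At x1=0, x2=0: circuit gives 0, formula gives 1.

No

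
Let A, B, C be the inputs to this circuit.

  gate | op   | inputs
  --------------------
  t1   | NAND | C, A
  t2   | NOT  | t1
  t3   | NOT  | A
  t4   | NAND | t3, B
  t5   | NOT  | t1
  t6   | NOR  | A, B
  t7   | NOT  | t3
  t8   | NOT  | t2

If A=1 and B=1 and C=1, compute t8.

t1 = 1 NAND 1 = 0
t2 = NOT 0 = 1
t8 = NOT 1 = 0

0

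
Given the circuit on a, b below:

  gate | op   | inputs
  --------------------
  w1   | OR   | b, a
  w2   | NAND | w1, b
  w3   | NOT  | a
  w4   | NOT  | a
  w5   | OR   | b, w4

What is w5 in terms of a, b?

b OR NOT a

w4 = NOT a
w5 = b OR w4 = b OR NOT a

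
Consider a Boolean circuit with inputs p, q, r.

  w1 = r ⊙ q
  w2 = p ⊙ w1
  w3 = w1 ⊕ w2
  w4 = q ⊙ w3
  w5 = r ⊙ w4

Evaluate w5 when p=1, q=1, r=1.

0

w1 = 1 ⊙ 1 = 1
w2 = 1 ⊙ 1 = 1
w3 = 1 ⊕ 1 = 0
w4 = 1 ⊙ 0 = 0
w5 = 1 ⊙ 0 = 0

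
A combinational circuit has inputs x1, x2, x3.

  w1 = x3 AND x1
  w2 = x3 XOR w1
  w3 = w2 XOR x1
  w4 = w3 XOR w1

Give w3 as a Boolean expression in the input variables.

(x3 XOR (x3 AND x1)) XOR x1

w1 = x3 AND x1
w2 = x3 XOR w1 = x3 XOR (x3 AND x1)
w3 = w2 XOR x1 = (x3 XOR (x3 AND x1)) XOR x1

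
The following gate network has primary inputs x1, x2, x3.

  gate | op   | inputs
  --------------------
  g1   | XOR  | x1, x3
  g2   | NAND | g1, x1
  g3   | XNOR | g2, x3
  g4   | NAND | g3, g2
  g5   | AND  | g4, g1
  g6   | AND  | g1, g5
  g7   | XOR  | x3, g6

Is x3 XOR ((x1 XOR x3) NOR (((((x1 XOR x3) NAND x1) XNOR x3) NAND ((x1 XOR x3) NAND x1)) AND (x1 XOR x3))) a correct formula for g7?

g1 = x1 XOR x3
g2 = g1 NAND x1 = (x1 XOR x3) NAND x1
g3 = g2 XNOR x3 = ((x1 XOR x3) NAND x1) XNOR x3
g4 = g3 NAND g2 = (((x1 XOR x3) NAND x1) XNOR x3) NAND ((x1 XOR x3) NAND x1)
g5 = g4 AND g1 = ((((x1 XOR x3) NAND x1) XNOR x3) NAND ((x1 XOR x3) NAND x1)) AND (x1 XOR x3)
g6 = g1 AND g5 = (x1 XOR x3) AND (((((x1 XOR x3) NAND x1) XNOR x3) NAND ((x1 XOR x3) NAND x1)) AND (x1 XOR x3))
g7 = x3 XOR g6 = x3 XOR ((x1 XOR x3) AND (((((x1 XOR x3) NAND x1) XNOR x3) NAND ((x1 XOR x3) NAND x1)) AND (x1 XOR x3)))
At x1=0, x2=0, x3=0: circuit gives 0, formula gives 1.

No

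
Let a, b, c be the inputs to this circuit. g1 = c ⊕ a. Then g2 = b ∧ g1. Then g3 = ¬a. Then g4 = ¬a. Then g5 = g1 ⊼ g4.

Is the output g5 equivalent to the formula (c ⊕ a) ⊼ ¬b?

No

g1 = c ⊕ a
g4 = ¬a
g5 = g1 ⊼ g4 = (c ⊕ a) ⊼ ¬a
At a=0, b=1, c=1: circuit gives 0, formula gives 1.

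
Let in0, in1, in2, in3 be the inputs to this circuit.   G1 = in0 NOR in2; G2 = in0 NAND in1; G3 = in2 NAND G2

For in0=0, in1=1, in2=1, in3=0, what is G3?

G2 = 0 NAND 1 = 1
G3 = 1 NAND 1 = 0

0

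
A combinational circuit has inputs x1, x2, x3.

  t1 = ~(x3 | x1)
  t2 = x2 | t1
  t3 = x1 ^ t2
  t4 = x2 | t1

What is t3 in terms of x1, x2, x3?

t1 = ~(x3 | x1)
t2 = x2 | t1 = x2 | (~(x3 | x1))
t3 = x1 ^ t2 = x1 ^ (x2 | (~(x3 | x1)))

x1 ^ (x2 | (~(x3 | x1)))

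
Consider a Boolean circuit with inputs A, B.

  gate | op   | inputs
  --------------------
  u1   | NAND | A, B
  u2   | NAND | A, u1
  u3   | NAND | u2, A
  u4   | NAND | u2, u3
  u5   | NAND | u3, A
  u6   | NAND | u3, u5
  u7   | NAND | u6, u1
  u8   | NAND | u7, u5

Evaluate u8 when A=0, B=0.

0

u1 = 0 NAND 0 = 1
u2 = 0 NAND 1 = 1
u3 = 1 NAND 0 = 1
u5 = 1 NAND 0 = 1
u6 = 1 NAND 1 = 0
u7 = 0 NAND 1 = 1
u8 = 1 NAND 1 = 0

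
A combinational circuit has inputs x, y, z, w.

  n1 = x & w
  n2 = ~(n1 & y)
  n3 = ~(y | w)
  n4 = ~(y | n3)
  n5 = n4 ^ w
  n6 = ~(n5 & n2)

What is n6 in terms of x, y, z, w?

n1 = x & w
n2 = ~(n1 & y) = ~((x & w) & y)
n3 = ~(y | w)
n4 = ~(y | n3) = ~(y | (~(y | w)))
n5 = n4 ^ w = (~(y | (~(y | w)))) ^ w
n6 = ~(n5 & n2) = ~(((~(y | (~(y | w)))) ^ w) & (~((x & w) & y)))

~(((~(y | (~(y | w)))) ^ w) & (~((x & w) & y)))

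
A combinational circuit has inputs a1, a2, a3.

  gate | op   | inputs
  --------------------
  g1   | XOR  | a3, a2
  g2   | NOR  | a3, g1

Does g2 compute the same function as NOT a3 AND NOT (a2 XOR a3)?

Yes

g1 = a3 XOR a2
g2 = a3 NOR g1 = a3 NOR (a3 XOR a2)
At a1=0, a2=0, a3=1: circuit gives 0, formula gives 0.
At a1=0, a2=0, a3=0: circuit gives 1, formula gives 1.
Agrees on all 8 inputs.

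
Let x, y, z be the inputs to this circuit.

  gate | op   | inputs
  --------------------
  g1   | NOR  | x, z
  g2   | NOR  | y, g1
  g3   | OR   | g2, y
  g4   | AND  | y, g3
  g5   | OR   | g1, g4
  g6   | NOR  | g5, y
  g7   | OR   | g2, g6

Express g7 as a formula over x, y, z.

g1 = x NOR z
g2 = y NOR g1 = y NOR (x NOR z)
g3 = g2 OR y = (y NOR (x NOR z)) OR y
g4 = y AND g3 = y AND ((y NOR (x NOR z)) OR y)
g5 = g1 OR g4 = (x NOR z) OR (y AND ((y NOR (x NOR z)) OR y))
g6 = g5 NOR y = ((x NOR z) OR (y AND ((y NOR (x NOR z)) OR y))) NOR y
g7 = g2 OR g6 = (y NOR (x NOR z)) OR (((x NOR z) OR (y AND ((y NOR (x NOR z)) OR y))) NOR y)

(y NOR (x NOR z)) OR (((x NOR z) OR (y AND ((y NOR (x NOR z)) OR y))) NOR y)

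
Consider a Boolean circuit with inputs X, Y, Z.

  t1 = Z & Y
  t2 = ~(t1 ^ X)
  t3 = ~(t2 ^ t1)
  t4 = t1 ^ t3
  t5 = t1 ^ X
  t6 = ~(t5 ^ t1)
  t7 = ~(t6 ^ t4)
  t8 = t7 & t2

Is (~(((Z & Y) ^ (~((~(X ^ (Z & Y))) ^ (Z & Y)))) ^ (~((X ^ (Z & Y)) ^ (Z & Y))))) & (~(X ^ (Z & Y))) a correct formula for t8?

Yes

t1 = Z & Y
t2 = ~(t1 ^ X) = ~((Z & Y) ^ X)
t3 = ~(t2 ^ t1) = ~((~((Z & Y) ^ X)) ^ (Z & Y))
t4 = t1 ^ t3 = (Z & Y) ^ (~((~((Z & Y) ^ X)) ^ (Z & Y)))
t5 = t1 ^ X = (Z & Y) ^ X
t6 = ~(t5 ^ t1) = ~(((Z & Y) ^ X) ^ (Z & Y))
t7 = ~(t6 ^ t4) = ~((~(((Z & Y) ^ X) ^ (Z & Y))) ^ ((Z & Y) ^ (~((~((Z & Y) ^ X)) ^ (Z & Y)))))
t8 = t7 & t2 = (~((~(((Z & Y) ^ X) ^ (Z & Y))) ^ ((Z & Y) ^ (~((~((Z & Y) ^ X)) ^ (Z & Y)))))) & (~((Z & Y) ^ X))
At X=0, Y=0, Z=0: circuit gives 0, formula gives 0.
At X=1, Y=1, Z=1: circuit gives 1, formula gives 1.
Agrees on all 8 inputs.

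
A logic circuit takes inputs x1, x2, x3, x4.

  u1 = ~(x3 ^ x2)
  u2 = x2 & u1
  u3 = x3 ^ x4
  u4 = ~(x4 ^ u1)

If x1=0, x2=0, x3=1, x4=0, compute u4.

1

u1 = ~(1 ^ 0) = 0
u4 = ~(0 ^ 0) = 1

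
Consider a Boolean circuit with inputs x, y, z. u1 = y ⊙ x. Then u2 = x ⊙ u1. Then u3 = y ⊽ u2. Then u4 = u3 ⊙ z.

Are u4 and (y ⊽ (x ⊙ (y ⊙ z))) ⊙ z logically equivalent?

u1 = y ⊙ x
u2 = x ⊙ u1 = x ⊙ (y ⊙ x)
u3 = y ⊽ u2 = y ⊽ (x ⊙ (y ⊙ x))
u4 = u3 ⊙ z = (y ⊽ (x ⊙ (y ⊙ x))) ⊙ z
At x=0, y=0, z=1: circuit gives 1, formula gives 0.

No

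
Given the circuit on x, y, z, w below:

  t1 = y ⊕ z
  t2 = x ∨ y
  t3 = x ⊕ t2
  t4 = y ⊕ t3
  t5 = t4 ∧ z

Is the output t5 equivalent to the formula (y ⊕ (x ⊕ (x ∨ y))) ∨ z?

No

t2 = x ∨ y
t3 = x ⊕ t2 = x ⊕ (x ∨ y)
t4 = y ⊕ t3 = y ⊕ (x ⊕ (x ∨ y))
t5 = t4 ∧ z = (y ⊕ (x ⊕ (x ∨ y))) ∧ z
At x=0, y=0, z=1, w=0: circuit gives 0, formula gives 1.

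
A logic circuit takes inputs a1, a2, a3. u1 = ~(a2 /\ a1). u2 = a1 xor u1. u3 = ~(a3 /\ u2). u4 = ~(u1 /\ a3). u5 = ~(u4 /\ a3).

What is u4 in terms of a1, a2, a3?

~((~(a2 /\ a1)) /\ a3)

u1 = ~(a2 /\ a1)
u4 = ~(u1 /\ a3) = ~((~(a2 /\ a1)) /\ a3)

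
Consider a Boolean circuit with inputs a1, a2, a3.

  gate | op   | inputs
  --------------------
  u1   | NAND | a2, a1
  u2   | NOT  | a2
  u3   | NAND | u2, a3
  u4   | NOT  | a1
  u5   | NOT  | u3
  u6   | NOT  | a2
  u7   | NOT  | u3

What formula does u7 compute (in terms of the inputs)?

u2 = NOT a2
u3 = u2 NAND a3 = NOT a2 NAND a3
u7 = NOT u3 = NOT (NOT a2 NAND a3)

NOT (NOT a2 NAND a3)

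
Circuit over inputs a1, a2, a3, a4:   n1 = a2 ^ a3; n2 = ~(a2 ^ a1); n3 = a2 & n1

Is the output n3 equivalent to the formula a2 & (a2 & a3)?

n1 = a2 ^ a3
n3 = a2 & n1 = a2 & (a2 ^ a3)
At a1=0, a2=1, a3=0, a4=0: circuit gives 1, formula gives 0.

No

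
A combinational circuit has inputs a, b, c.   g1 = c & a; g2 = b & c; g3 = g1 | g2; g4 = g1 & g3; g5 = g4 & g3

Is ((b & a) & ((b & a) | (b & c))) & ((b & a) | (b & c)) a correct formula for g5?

g1 = c & a
g2 = b & c
g3 = g1 | g2 = (c & a) | (b & c)
g4 = g1 & g3 = (c & a) & ((c & a) | (b & c))
g5 = g4 & g3 = ((c & a) & ((c & a) | (b & c))) & ((c & a) | (b & c))
At a=1, b=0, c=1: circuit gives 1, formula gives 0.

No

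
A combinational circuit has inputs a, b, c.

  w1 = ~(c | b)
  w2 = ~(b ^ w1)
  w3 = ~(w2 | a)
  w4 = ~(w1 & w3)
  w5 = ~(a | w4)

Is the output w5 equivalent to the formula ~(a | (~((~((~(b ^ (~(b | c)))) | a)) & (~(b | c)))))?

w1 = ~(c | b)
w2 = ~(b ^ w1) = ~(b ^ (~(c | b)))
w3 = ~(w2 | a) = ~((~(b ^ (~(c | b)))) | a)
w4 = ~(w1 & w3) = ~((~(c | b)) & (~((~(b ^ (~(c | b)))) | a)))
w5 = ~(a | w4) = ~(a | (~((~(c | b)) & (~((~(b ^ (~(c | b)))) | a)))))
At a=0, b=0, c=1: circuit gives 0, formula gives 0.
At a=0, b=0, c=0: circuit gives 1, formula gives 1.
Agrees on all 8 inputs.

Yes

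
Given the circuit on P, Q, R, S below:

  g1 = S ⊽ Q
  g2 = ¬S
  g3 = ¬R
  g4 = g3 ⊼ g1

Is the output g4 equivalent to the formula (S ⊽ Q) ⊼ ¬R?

Yes

g1 = S ⊽ Q
g3 = ¬R
g4 = g3 ⊼ g1 = ¬R ⊼ (S ⊽ Q)
At P=0, Q=0, R=0, S=0: circuit gives 0, formula gives 0.
At P=0, Q=0, R=0, S=1: circuit gives 1, formula gives 1.
Agrees on all 16 inputs.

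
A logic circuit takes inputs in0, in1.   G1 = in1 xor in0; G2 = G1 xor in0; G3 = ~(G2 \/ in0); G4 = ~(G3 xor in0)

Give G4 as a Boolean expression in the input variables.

~((~(((in1 xor in0) xor in0) \/ in0)) xor in0)

G1 = in1 xor in0
G2 = G1 xor in0 = (in1 xor in0) xor in0
G3 = ~(G2 \/ in0) = ~(((in1 xor in0) xor in0) \/ in0)
G4 = ~(G3 xor in0) = ~((~(((in1 xor in0) xor in0) \/ in0)) xor in0)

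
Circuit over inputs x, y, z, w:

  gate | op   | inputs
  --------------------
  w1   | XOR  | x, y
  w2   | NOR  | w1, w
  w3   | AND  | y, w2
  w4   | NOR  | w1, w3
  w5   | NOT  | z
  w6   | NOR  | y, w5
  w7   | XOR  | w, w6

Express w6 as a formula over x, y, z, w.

y NOR NOT z

w5 = NOT z
w6 = y NOR w5 = y NOR NOT z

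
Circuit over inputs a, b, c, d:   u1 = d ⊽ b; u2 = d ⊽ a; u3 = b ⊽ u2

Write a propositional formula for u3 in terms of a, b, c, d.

u2 = d ⊽ a
u3 = b ⊽ u2 = b ⊽ (d ⊽ a)

b ⊽ (d ⊽ a)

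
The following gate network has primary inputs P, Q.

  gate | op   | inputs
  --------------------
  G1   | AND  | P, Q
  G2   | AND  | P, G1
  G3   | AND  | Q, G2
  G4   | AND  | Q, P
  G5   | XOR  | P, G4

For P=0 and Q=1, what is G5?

G4 = 1 AND 0 = 0
G5 = 0 XOR 0 = 0

0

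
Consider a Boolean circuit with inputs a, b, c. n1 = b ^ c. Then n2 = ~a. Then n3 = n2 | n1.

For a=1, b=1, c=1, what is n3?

0

n1 = 1 ^ 1 = 0
n2 = ~1 = 0
n3 = 0 | 0 = 0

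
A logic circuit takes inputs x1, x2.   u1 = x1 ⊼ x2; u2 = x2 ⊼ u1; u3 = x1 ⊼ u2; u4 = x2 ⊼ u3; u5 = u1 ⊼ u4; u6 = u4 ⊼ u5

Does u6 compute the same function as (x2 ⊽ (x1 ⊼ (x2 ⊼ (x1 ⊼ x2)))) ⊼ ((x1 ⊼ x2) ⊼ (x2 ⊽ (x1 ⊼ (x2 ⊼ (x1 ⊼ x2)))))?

No

u1 = x1 ⊼ x2
u2 = x2 ⊼ u1 = x2 ⊼ (x1 ⊼ x2)
u3 = x1 ⊼ u2 = x1 ⊼ (x2 ⊼ (x1 ⊼ x2))
u4 = x2 ⊼ u3 = x2 ⊼ (x1 ⊼ (x2 ⊼ (x1 ⊼ x2)))
u5 = u1 ⊼ u4 = (x1 ⊼ x2) ⊼ (x2 ⊼ (x1 ⊼ (x2 ⊼ (x1 ⊼ x2))))
u6 = u4 ⊼ u5 = (x2 ⊼ (x1 ⊼ (x2 ⊼ (x1 ⊼ x2)))) ⊼ ((x1 ⊼ x2) ⊼ (x2 ⊼ (x1 ⊼ (x2 ⊼ (x1 ⊼ x2)))))
At x1=1, x2=1: circuit gives 0, formula gives 1.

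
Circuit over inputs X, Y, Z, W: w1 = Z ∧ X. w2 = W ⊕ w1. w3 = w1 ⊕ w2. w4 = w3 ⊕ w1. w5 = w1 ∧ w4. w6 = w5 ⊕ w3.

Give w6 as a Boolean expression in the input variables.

((Z ∧ X) ∧ (((Z ∧ X) ⊕ (W ⊕ (Z ∧ X))) ⊕ (Z ∧ X))) ⊕ ((Z ∧ X) ⊕ (W ⊕ (Z ∧ X)))

w1 = Z ∧ X
w2 = W ⊕ w1 = W ⊕ (Z ∧ X)
w3 = w1 ⊕ w2 = (Z ∧ X) ⊕ (W ⊕ (Z ∧ X))
w4 = w3 ⊕ w1 = ((Z ∧ X) ⊕ (W ⊕ (Z ∧ X))) ⊕ (Z ∧ X)
w5 = w1 ∧ w4 = (Z ∧ X) ∧ (((Z ∧ X) ⊕ (W ⊕ (Z ∧ X))) ⊕ (Z ∧ X))
w6 = w5 ⊕ w3 = ((Z ∧ X) ∧ (((Z ∧ X) ⊕ (W ⊕ (Z ∧ X))) ⊕ (Z ∧ X))) ⊕ ((Z ∧ X) ⊕ (W ⊕ (Z ∧ X)))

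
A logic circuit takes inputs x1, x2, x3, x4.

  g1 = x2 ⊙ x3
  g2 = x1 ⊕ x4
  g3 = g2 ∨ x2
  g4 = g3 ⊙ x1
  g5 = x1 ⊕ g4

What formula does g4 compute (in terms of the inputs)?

g2 = x1 ⊕ x4
g3 = g2 ∨ x2 = (x1 ⊕ x4) ∨ x2
g4 = g3 ⊙ x1 = ((x1 ⊕ x4) ∨ x2) ⊙ x1

((x1 ⊕ x4) ∨ x2) ⊙ x1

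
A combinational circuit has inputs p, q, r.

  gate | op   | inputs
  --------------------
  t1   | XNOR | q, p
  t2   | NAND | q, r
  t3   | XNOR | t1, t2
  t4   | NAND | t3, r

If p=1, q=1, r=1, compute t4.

1

t1 = 1 XNOR 1 = 1
t2 = 1 NAND 1 = 0
t3 = 1 XNOR 0 = 0
t4 = 0 NAND 1 = 1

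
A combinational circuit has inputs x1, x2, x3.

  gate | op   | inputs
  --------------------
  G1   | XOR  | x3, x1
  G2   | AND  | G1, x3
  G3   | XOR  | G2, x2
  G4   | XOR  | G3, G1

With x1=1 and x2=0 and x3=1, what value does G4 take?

G1 = 1 XOR 1 = 0
G2 = 0 AND 1 = 0
G3 = 0 XOR 0 = 0
G4 = 0 XOR 0 = 0

0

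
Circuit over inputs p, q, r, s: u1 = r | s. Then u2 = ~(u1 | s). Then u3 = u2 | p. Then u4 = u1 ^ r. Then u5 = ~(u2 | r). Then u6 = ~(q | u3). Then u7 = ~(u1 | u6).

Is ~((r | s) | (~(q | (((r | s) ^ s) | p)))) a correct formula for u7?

u1 = r | s
u2 = ~(u1 | s) = ~((r | s) | s)
u3 = u2 | p = (~((r | s) | s)) | p
u6 = ~(q | u3) = ~(q | ((~((r | s) | s)) | p))
u7 = ~(u1 | u6) = ~((r | s) | (~(q | ((~((r | s) | s)) | p))))
At p=0, q=0, r=0, s=0: circuit gives 1, formula gives 0.

No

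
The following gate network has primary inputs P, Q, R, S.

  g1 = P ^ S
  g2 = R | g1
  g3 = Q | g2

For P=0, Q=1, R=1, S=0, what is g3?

1

g1 = 0 ^ 0 = 0
g2 = 1 | 0 = 1
g3 = 1 | 1 = 1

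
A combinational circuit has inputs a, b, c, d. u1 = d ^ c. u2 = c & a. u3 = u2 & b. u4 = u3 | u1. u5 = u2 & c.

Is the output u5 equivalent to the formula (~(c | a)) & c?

No

u2 = c & a
u5 = u2 & c = (c & a) & c
At a=1, b=0, c=1, d=0: circuit gives 1, formula gives 0.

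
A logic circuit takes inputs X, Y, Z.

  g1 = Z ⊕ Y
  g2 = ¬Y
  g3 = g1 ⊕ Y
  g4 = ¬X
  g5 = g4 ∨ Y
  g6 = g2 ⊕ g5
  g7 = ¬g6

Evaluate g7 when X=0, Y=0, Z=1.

1

g2 = ¬0 = 1
g4 = ¬0 = 1
g5 = 1 ∨ 0 = 1
g6 = 1 ⊕ 1 = 0
g7 = ¬0 = 1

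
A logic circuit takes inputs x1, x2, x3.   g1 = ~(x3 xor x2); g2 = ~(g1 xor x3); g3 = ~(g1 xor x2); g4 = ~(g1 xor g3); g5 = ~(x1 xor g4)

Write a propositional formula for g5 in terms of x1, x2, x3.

g1 = ~(x3 xor x2)
g3 = ~(g1 xor x2) = ~((~(x3 xor x2)) xor x2)
g4 = ~(g1 xor g3) = ~((~(x3 xor x2)) xor (~((~(x3 xor x2)) xor x2)))
g5 = ~(x1 xor g4) = ~(x1 xor (~((~(x3 xor x2)) xor (~((~(x3 xor x2)) xor x2)))))

~(x1 xor (~((~(x3 xor x2)) xor (~((~(x3 xor x2)) xor x2)))))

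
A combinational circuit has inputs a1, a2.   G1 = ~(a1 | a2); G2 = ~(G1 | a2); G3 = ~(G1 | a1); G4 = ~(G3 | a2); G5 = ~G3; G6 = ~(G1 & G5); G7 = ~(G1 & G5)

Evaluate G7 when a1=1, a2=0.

G1 = ~(1 | 0) = 0
G3 = ~(0 | 1) = 0
G5 = ~0 = 1
G7 = ~(0 & 1) = 1

1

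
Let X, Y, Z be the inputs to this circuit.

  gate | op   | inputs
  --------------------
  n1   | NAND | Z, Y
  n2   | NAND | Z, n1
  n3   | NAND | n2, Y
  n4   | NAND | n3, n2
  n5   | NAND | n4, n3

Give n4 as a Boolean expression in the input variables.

((Z NAND (Z NAND Y)) NAND Y) NAND (Z NAND (Z NAND Y))

n1 = Z NAND Y
n2 = Z NAND n1 = Z NAND (Z NAND Y)
n3 = n2 NAND Y = (Z NAND (Z NAND Y)) NAND Y
n4 = n3 NAND n2 = ((Z NAND (Z NAND Y)) NAND Y) NAND (Z NAND (Z NAND Y))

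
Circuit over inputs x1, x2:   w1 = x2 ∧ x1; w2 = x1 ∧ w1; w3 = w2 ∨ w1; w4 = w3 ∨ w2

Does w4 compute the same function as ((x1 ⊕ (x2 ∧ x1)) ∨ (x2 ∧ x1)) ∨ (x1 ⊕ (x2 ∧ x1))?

w1 = x2 ∧ x1
w2 = x1 ∧ w1 = x1 ∧ (x2 ∧ x1)
w3 = w2 ∨ w1 = (x1 ∧ (x2 ∧ x1)) ∨ (x2 ∧ x1)
w4 = w3 ∨ w2 = ((x1 ∧ (x2 ∧ x1)) ∨ (x2 ∧ x1)) ∨ (x1 ∧ (x2 ∧ x1))
At x1=1, x2=0: circuit gives 0, formula gives 1.

No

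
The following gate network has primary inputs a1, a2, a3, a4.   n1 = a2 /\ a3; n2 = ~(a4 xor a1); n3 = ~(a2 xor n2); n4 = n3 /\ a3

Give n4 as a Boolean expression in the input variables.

n2 = ~(a4 xor a1)
n3 = ~(a2 xor n2) = ~(a2 xor (~(a4 xor a1)))
n4 = n3 /\ a3 = (~(a2 xor (~(a4 xor a1)))) /\ a3

(~(a2 xor (~(a4 xor a1)))) /\ a3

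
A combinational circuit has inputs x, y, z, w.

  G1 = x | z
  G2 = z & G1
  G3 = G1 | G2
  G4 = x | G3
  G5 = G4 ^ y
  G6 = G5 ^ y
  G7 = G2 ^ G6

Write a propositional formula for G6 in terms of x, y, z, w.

G1 = x | z
G2 = z & G1 = z & (x | z)
G3 = G1 | G2 = (x | z) | (z & (x | z))
G4 = x | G3 = x | ((x | z) | (z & (x | z)))
G5 = G4 ^ y = (x | ((x | z) | (z & (x | z)))) ^ y
G6 = G5 ^ y = ((x | ((x | z) | (z & (x | z)))) ^ y) ^ y

((x | ((x | z) | (z & (x | z)))) ^ y) ^ y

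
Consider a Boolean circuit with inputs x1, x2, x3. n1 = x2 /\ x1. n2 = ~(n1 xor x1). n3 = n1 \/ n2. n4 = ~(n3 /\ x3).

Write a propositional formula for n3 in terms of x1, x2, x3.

(x2 /\ x1) \/ (~((x2 /\ x1) xor x1))

n1 = x2 /\ x1
n2 = ~(n1 xor x1) = ~((x2 /\ x1) xor x1)
n3 = n1 \/ n2 = (x2 /\ x1) \/ (~((x2 /\ x1) xor x1))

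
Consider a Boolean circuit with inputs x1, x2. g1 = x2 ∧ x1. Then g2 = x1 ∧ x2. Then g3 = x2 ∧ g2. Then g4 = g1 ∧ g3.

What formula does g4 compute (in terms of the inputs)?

g1 = x2 ∧ x1
g2 = x1 ∧ x2
g3 = x2 ∧ g2 = x2 ∧ (x1 ∧ x2)
g4 = g1 ∧ g3 = (x2 ∧ x1) ∧ (x2 ∧ (x1 ∧ x2))

(x2 ∧ x1) ∧ (x2 ∧ (x1 ∧ x2))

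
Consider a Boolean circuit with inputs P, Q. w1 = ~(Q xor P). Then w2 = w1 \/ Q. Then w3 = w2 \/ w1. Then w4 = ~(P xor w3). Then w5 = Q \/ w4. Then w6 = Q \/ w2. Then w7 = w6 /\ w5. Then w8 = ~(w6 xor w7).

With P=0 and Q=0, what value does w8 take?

w1 = ~(0 xor 0) = 1
w2 = 1 \/ 0 = 1
w3 = 1 \/ 1 = 1
w4 = ~(0 xor 1) = 0
w5 = 0 \/ 0 = 0
w6 = 0 \/ 1 = 1
w7 = 1 /\ 0 = 0
w8 = ~(1 xor 0) = 0

0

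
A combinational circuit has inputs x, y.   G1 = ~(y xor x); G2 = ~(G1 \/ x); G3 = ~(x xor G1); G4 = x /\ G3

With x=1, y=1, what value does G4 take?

G1 = ~(1 xor 1) = 1
G3 = ~(1 xor 1) = 1
G4 = 1 /\ 1 = 1

1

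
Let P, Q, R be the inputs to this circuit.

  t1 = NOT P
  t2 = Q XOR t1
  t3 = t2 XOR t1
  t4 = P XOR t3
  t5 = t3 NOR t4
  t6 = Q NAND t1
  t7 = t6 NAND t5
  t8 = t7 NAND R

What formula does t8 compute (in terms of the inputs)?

((Q NAND NOT P) NAND (((Q XOR NOT P) XOR NOT P) NOR (P XOR ((Q XOR NOT P) XOR NOT P)))) NAND R

t1 = NOT P
t2 = Q XOR t1 = Q XOR NOT P
t3 = t2 XOR t1 = (Q XOR NOT P) XOR NOT P
t4 = P XOR t3 = P XOR ((Q XOR NOT P) XOR NOT P)
t5 = t3 NOR t4 = ((Q XOR NOT P) XOR NOT P) NOR (P XOR ((Q XOR NOT P) XOR NOT P))
t6 = Q NAND t1 = Q NAND NOT P
t7 = t6 NAND t5 = (Q NAND NOT P) NAND (((Q XOR NOT P) XOR NOT P) NOR (P XOR ((Q XOR NOT P) XOR NOT P)))
t8 = t7 NAND R = ((Q NAND NOT P) NAND (((Q XOR NOT P) XOR NOT P) NOR (P XOR ((Q XOR NOT P) XOR NOT P)))) NAND R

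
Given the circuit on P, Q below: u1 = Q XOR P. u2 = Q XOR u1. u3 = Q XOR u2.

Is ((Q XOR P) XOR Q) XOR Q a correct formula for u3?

u1 = Q XOR P
u2 = Q XOR u1 = Q XOR (Q XOR P)
u3 = Q XOR u2 = Q XOR (Q XOR (Q XOR P))
At P=0, Q=0: circuit gives 0, formula gives 0.
At P=0, Q=1: circuit gives 1, formula gives 1.
Agrees on all 4 inputs.

Yes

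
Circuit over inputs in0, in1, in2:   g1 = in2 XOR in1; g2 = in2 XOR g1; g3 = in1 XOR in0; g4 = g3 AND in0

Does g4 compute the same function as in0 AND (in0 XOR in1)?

Yes

g3 = in1 XOR in0
g4 = g3 AND in0 = (in1 XOR in0) AND in0
At in0=0, in1=0, in2=0: circuit gives 0, formula gives 0.
At in0=1, in1=0, in2=0: circuit gives 1, formula gives 1.
Agrees on all 8 inputs.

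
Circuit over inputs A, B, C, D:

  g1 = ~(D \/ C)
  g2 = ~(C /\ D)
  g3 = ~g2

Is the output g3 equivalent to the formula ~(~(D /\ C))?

Yes

g2 = ~(C /\ D)
g3 = ~g2 = ~(~(C /\ D))
At A=0, B=0, C=0, D=0: circuit gives 0, formula gives 0.
At A=0, B=0, C=1, D=1: circuit gives 1, formula gives 1.
Agrees on all 16 inputs.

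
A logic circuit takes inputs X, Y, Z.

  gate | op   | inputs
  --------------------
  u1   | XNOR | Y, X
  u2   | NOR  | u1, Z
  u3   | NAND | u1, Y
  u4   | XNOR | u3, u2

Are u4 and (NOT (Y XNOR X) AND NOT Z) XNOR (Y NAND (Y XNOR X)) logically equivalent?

Yes

u1 = Y XNOR X
u2 = u1 NOR Z = (Y XNOR X) NOR Z
u3 = u1 NAND Y = (Y XNOR X) NAND Y
u4 = u3 XNOR u2 = ((Y XNOR X) NAND Y) XNOR ((Y XNOR X) NOR Z)
At X=0, Y=0, Z=0: circuit gives 0, formula gives 0.
At X=0, Y=1, Z=0: circuit gives 1, formula gives 1.
Agrees on all 8 inputs.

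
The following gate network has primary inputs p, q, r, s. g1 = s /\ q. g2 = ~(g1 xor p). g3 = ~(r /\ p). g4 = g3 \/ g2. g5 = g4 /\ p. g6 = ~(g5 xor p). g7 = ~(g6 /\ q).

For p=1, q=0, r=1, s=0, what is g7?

g1 = 0 /\ 0 = 0
g2 = ~(0 xor 1) = 0
g3 = ~(1 /\ 1) = 0
g4 = 0 \/ 0 = 0
g5 = 0 /\ 1 = 0
g6 = ~(0 xor 1) = 0
g7 = ~(0 /\ 0) = 1

1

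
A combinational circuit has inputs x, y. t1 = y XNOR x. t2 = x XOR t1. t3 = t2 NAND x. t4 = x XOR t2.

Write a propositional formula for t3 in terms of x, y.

(x XOR (y XNOR x)) NAND x

t1 = y XNOR x
t2 = x XOR t1 = x XOR (y XNOR x)
t3 = t2 NAND x = (x XOR (y XNOR x)) NAND x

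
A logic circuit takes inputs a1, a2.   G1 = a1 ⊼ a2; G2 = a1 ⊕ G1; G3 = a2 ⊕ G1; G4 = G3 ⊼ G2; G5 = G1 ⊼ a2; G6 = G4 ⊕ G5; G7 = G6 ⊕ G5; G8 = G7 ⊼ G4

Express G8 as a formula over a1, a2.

((((a2 ⊕ (a1 ⊼ a2)) ⊼ (a1 ⊕ (a1 ⊼ a2))) ⊕ ((a1 ⊼ a2) ⊼ a2)) ⊕ ((a1 ⊼ a2) ⊼ a2)) ⊼ ((a2 ⊕ (a1 ⊼ a2)) ⊼ (a1 ⊕ (a1 ⊼ a2)))

G1 = a1 ⊼ a2
G2 = a1 ⊕ G1 = a1 ⊕ (a1 ⊼ a2)
G3 = a2 ⊕ G1 = a2 ⊕ (a1 ⊼ a2)
G4 = G3 ⊼ G2 = (a2 ⊕ (a1 ⊼ a2)) ⊼ (a1 ⊕ (a1 ⊼ a2))
G5 = G1 ⊼ a2 = (a1 ⊼ a2) ⊼ a2
G6 = G4 ⊕ G5 = ((a2 ⊕ (a1 ⊼ a2)) ⊼ (a1 ⊕ (a1 ⊼ a2))) ⊕ ((a1 ⊼ a2) ⊼ a2)
G7 = G6 ⊕ G5 = (((a2 ⊕ (a1 ⊼ a2)) ⊼ (a1 ⊕ (a1 ⊼ a2))) ⊕ ((a1 ⊼ a2) ⊼ a2)) ⊕ ((a1 ⊼ a2) ⊼ a2)
G8 = G7 ⊼ G4 = ((((a2 ⊕ (a1 ⊼ a2)) ⊼ (a1 ⊕ (a1 ⊼ a2))) ⊕ ((a1 ⊼ a2) ⊼ a2)) ⊕ ((a1 ⊼ a2) ⊼ a2)) ⊼ ((a2 ⊕ (a1 ⊼ a2)) ⊼ (a1 ⊕ (a1 ⊼ a2)))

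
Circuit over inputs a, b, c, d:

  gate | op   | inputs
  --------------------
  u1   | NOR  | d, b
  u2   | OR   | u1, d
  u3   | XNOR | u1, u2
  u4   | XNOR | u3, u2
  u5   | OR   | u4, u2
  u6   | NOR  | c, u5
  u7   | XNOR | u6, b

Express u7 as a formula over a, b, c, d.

(c NOR ((((d NOR b) XNOR ((d NOR b) OR d)) XNOR ((d NOR b) OR d)) OR ((d NOR b) OR d))) XNOR b

u1 = d NOR b
u2 = u1 OR d = (d NOR b) OR d
u3 = u1 XNOR u2 = (d NOR b) XNOR ((d NOR b) OR d)
u4 = u3 XNOR u2 = ((d NOR b) XNOR ((d NOR b) OR d)) XNOR ((d NOR b) OR d)
u5 = u4 OR u2 = (((d NOR b) XNOR ((d NOR b) OR d)) XNOR ((d NOR b) OR d)) OR ((d NOR b) OR d)
u6 = c NOR u5 = c NOR ((((d NOR b) XNOR ((d NOR b) OR d)) XNOR ((d NOR b) OR d)) OR ((d NOR b) OR d))
u7 = u6 XNOR b = (c NOR ((((d NOR b) XNOR ((d NOR b) OR d)) XNOR ((d NOR b) OR d)) OR ((d NOR b) OR d))) XNOR b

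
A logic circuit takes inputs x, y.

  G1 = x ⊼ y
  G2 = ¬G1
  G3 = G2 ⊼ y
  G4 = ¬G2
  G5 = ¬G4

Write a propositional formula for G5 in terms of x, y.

G1 = x ⊼ y
G2 = ¬G1 = ¬(x ⊼ y)
G4 = ¬G2 = ¬¬(x ⊼ y)
G5 = ¬G4 = ¬¬¬(x ⊼ y)

¬¬¬(x ⊼ y)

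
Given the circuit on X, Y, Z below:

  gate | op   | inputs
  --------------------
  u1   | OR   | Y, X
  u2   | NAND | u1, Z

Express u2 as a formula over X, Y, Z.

(Y OR X) NAND Z

u1 = Y OR X
u2 = u1 NAND Z = (Y OR X) NAND Z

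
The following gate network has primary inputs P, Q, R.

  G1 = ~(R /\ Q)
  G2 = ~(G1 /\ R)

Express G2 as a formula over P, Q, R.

~((~(R /\ Q)) /\ R)

G1 = ~(R /\ Q)
G2 = ~(G1 /\ R) = ~((~(R /\ Q)) /\ R)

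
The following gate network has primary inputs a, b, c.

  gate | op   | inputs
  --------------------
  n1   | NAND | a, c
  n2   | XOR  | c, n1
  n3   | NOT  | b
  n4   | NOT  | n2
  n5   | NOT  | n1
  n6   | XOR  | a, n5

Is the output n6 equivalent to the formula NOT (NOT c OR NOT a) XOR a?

n1 = a NAND c
n5 = NOT n1 = NOT (a NAND c)
n6 = a XOR n5 = a XOR NOT (a NAND c)
At a=0, b=0, c=0: circuit gives 0, formula gives 0.
At a=1, b=0, c=0: circuit gives 1, formula gives 1.
Agrees on all 8 inputs.

Yes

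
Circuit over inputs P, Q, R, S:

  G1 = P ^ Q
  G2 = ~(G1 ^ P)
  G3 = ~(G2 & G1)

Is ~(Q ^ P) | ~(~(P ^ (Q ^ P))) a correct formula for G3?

Yes

G1 = P ^ Q
G2 = ~(G1 ^ P) = ~((P ^ Q) ^ P)
G3 = ~(G2 & G1) = ~((~((P ^ Q) ^ P)) & (P ^ Q))
At P=1, Q=0, R=0, S=0: circuit gives 0, formula gives 0.
At P=0, Q=0, R=0, S=0: circuit gives 1, formula gives 1.
Agrees on all 16 inputs.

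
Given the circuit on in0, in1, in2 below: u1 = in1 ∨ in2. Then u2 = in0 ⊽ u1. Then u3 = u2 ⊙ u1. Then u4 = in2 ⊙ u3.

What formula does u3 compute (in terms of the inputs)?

(in0 ⊽ (in1 ∨ in2)) ⊙ (in1 ∨ in2)

u1 = in1 ∨ in2
u2 = in0 ⊽ u1 = in0 ⊽ (in1 ∨ in2)
u3 = u2 ⊙ u1 = (in0 ⊽ (in1 ∨ in2)) ⊙ (in1 ∨ in2)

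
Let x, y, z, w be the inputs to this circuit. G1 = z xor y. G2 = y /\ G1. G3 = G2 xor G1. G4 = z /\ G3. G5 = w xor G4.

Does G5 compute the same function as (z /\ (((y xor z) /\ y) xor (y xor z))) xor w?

Yes

G1 = z xor y
G2 = y /\ G1 = y /\ (z xor y)
G3 = G2 xor G1 = (y /\ (z xor y)) xor (z xor y)
G4 = z /\ G3 = z /\ ((y /\ (z xor y)) xor (z xor y))
G5 = w xor G4 = w xor (z /\ ((y /\ (z xor y)) xor (z xor y)))
At x=0, y=0, z=0, w=0: circuit gives 0, formula gives 0.
At x=0, y=0, z=0, w=1: circuit gives 1, formula gives 1.
Agrees on all 16 inputs.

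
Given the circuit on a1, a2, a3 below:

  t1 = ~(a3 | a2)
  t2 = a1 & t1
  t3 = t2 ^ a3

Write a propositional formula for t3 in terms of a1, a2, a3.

t1 = ~(a3 | a2)
t2 = a1 & t1 = a1 & (~(a3 | a2))
t3 = t2 ^ a3 = (a1 & (~(a3 | a2))) ^ a3

(a1 & (~(a3 | a2))) ^ a3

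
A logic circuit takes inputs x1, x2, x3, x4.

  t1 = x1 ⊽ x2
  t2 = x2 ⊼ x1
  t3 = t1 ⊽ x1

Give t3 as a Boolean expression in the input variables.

(x1 ⊽ x2) ⊽ x1

t1 = x1 ⊽ x2
t3 = t1 ⊽ x1 = (x1 ⊽ x2) ⊽ x1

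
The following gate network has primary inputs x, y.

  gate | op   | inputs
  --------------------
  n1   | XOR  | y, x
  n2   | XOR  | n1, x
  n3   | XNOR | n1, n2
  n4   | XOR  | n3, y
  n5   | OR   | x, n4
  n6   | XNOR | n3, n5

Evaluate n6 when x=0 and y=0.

n1 = 0 XOR 0 = 0
n2 = 0 XOR 0 = 0
n3 = 0 XNOR 0 = 1
n4 = 1 XOR 0 = 1
n5 = 0 OR 1 = 1
n6 = 1 XNOR 1 = 1

1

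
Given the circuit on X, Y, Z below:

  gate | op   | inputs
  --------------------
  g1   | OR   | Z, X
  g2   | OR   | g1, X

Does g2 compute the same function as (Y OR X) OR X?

No

g1 = Z OR X
g2 = g1 OR X = (Z OR X) OR X
At X=0, Y=0, Z=1: circuit gives 1, formula gives 0.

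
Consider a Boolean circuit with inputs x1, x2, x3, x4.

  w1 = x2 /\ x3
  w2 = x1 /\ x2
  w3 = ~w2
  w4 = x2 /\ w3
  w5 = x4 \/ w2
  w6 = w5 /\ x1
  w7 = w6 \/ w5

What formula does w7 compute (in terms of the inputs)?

((x4 \/ (x1 /\ x2)) /\ x1) \/ (x4 \/ (x1 /\ x2))

w2 = x1 /\ x2
w5 = x4 \/ w2 = x4 \/ (x1 /\ x2)
w6 = w5 /\ x1 = (x4 \/ (x1 /\ x2)) /\ x1
w7 = w6 \/ w5 = ((x4 \/ (x1 /\ x2)) /\ x1) \/ (x4 \/ (x1 /\ x2))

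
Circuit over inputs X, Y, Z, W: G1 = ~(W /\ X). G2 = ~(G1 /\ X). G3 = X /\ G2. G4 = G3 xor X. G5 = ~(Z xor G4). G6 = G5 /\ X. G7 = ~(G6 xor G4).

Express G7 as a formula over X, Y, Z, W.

~(((~(Z xor ((X /\ (~((~(W /\ X)) /\ X))) xor X))) /\ X) xor ((X /\ (~((~(W /\ X)) /\ X))) xor X))

G1 = ~(W /\ X)
G2 = ~(G1 /\ X) = ~((~(W /\ X)) /\ X)
G3 = X /\ G2 = X /\ (~((~(W /\ X)) /\ X))
G4 = G3 xor X = (X /\ (~((~(W /\ X)) /\ X))) xor X
G5 = ~(Z xor G4) = ~(Z xor ((X /\ (~((~(W /\ X)) /\ X))) xor X))
G6 = G5 /\ X = (~(Z xor ((X /\ (~((~(W /\ X)) /\ X))) xor X))) /\ X
G7 = ~(G6 xor G4) = ~(((~(Z xor ((X /\ (~((~(W /\ X)) /\ X))) xor X))) /\ X) xor ((X /\ (~((~(W /\ X)) /\ X))) xor X))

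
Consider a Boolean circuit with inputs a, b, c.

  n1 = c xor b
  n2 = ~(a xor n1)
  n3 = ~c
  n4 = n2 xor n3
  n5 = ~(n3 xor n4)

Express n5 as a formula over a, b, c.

n1 = c xor b
n2 = ~(a xor n1) = ~(a xor (c xor b))
n3 = ~c
n4 = n2 xor n3 = (~(a xor (c xor b))) xor ~c
n5 = ~(n3 xor n4) = ~(~c xor ((~(a xor (c xor b))) xor ~c))

~(~c xor ((~(a xor (c xor b))) xor ~c))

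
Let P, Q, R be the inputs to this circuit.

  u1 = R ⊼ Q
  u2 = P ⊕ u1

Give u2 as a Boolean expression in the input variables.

P ⊕ (R ⊼ Q)

u1 = R ⊼ Q
u2 = P ⊕ u1 = P ⊕ (R ⊼ Q)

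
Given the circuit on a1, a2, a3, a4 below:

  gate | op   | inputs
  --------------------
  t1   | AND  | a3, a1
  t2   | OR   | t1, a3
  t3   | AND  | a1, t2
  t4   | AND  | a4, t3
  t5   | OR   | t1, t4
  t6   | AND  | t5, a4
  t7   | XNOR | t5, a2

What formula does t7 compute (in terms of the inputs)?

t1 = a3 AND a1
t2 = t1 OR a3 = (a3 AND a1) OR a3
t3 = a1 AND t2 = a1 AND ((a3 AND a1) OR a3)
t4 = a4 AND t3 = a4 AND (a1 AND ((a3 AND a1) OR a3))
t5 = t1 OR t4 = (a3 AND a1) OR (a4 AND (a1 AND ((a3 AND a1) OR a3)))
t7 = t5 XNOR a2 = ((a3 AND a1) OR (a4 AND (a1 AND ((a3 AND a1) OR a3)))) XNOR a2

((a3 AND a1) OR (a4 AND (a1 AND ((a3 AND a1) OR a3)))) XNOR a2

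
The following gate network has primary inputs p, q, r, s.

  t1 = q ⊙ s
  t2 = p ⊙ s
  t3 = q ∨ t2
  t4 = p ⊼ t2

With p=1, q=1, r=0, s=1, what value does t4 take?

t2 = 1 ⊙ 1 = 1
t4 = 1 ⊼ 1 = 0

0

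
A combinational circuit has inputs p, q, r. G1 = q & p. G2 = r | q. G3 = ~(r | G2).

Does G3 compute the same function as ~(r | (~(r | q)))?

G2 = r | q
G3 = ~(r | G2) = ~(r | (r | q))
At p=0, q=0, r=0: circuit gives 1, formula gives 0.

No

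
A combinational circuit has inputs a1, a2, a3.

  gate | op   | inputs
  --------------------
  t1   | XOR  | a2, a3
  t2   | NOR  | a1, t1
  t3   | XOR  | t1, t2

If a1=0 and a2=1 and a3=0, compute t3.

1

t1 = 1 XOR 0 = 1
t2 = 0 NOR 1 = 0
t3 = 1 XOR 0 = 1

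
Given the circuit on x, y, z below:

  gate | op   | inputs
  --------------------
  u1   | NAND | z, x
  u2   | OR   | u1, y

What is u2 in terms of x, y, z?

(z NAND x) OR y

u1 = z NAND x
u2 = u1 OR y = (z NAND x) OR y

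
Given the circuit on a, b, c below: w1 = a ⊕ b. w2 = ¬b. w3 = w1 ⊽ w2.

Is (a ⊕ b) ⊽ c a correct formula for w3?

No

w1 = a ⊕ b
w2 = ¬b
w3 = w1 ⊽ w2 = (a ⊕ b) ⊽ ¬b
At a=0, b=0, c=0: circuit gives 0, formula gives 1.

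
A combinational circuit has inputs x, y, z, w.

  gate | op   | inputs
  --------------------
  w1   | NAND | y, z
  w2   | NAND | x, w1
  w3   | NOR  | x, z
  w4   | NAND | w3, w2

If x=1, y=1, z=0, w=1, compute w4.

1

w1 = 1 NAND 0 = 1
w2 = 1 NAND 1 = 0
w3 = 1 NOR 0 = 0
w4 = 0 NAND 0 = 1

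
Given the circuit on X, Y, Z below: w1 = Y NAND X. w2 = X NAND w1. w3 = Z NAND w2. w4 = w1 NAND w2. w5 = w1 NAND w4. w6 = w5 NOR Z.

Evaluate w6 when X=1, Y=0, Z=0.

1

w1 = 0 NAND 1 = 1
w2 = 1 NAND 1 = 0
w4 = 1 NAND 0 = 1
w5 = 1 NAND 1 = 0
w6 = 0 NOR 0 = 1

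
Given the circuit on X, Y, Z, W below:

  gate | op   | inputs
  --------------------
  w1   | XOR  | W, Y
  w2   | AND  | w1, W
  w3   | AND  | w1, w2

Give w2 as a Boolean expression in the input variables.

(W XOR Y) AND W

w1 = W XOR Y
w2 = w1 AND W = (W XOR Y) AND W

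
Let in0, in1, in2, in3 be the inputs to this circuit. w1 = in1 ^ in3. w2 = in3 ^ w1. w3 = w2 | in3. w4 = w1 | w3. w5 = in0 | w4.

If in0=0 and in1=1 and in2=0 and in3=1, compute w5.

1

w1 = 1 ^ 1 = 0
w2 = 1 ^ 0 = 1
w3 = 1 | 1 = 1
w4 = 0 | 1 = 1
w5 = 0 | 1 = 1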